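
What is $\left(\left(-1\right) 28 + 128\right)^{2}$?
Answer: $10000$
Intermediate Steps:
$\left(\left(-1\right) 28 + 128\right)^{2} = \left(-28 + 128\right)^{2} = 100^{2} = 10000$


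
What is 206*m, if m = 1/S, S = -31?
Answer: -206/31 ≈ -6.6452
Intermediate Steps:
m = -1/31 (m = 1/(-31) = -1/31 ≈ -0.032258)
206*m = 206*(-1/31) = -206/31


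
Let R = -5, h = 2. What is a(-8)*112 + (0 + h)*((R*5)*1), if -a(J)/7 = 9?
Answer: -7106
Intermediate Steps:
a(J) = -63 (a(J) = -7*9 = -63)
a(-8)*112 + (0 + h)*((R*5)*1) = -63*112 + (0 + 2)*(-5*5*1) = -7056 + 2*(-25*1) = -7056 + 2*(-25) = -7056 - 50 = -7106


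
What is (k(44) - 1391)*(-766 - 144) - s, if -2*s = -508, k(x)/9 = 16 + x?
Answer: 774156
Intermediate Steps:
k(x) = 144 + 9*x (k(x) = 9*(16 + x) = 144 + 9*x)
s = 254 (s = -½*(-508) = 254)
(k(44) - 1391)*(-766 - 144) - s = ((144 + 9*44) - 1391)*(-766 - 144) - 1*254 = ((144 + 396) - 1391)*(-910) - 254 = (540 - 1391)*(-910) - 254 = -851*(-910) - 254 = 774410 - 254 = 774156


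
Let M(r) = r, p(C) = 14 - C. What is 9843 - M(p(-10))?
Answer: 9819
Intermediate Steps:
9843 - M(p(-10)) = 9843 - (14 - 1*(-10)) = 9843 - (14 + 10) = 9843 - 1*24 = 9843 - 24 = 9819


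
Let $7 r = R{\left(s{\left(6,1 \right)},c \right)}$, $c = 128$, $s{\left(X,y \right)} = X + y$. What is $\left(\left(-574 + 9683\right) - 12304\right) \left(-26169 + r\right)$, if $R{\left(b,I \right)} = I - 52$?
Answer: $\frac{585026865}{7} \approx 8.3575 \cdot 10^{7}$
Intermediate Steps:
$R{\left(b,I \right)} = -52 + I$ ($R{\left(b,I \right)} = I - 52 = -52 + I$)
$r = \frac{76}{7}$ ($r = \frac{-52 + 128}{7} = \frac{1}{7} \cdot 76 = \frac{76}{7} \approx 10.857$)
$\left(\left(-574 + 9683\right) - 12304\right) \left(-26169 + r\right) = \left(\left(-574 + 9683\right) - 12304\right) \left(-26169 + \frac{76}{7}\right) = \left(9109 - 12304\right) \left(- \frac{183107}{7}\right) = \left(-3195\right) \left(- \frac{183107}{7}\right) = \frac{585026865}{7}$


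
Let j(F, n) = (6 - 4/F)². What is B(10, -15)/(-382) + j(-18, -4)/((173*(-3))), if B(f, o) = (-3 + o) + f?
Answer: -430820/8029449 ≈ -0.053655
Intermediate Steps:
B(f, o) = -3 + f + o
B(10, -15)/(-382) + j(-18, -4)/((173*(-3))) = (-3 + 10 - 15)/(-382) + (4*(-2 + 3*(-18))²/(-18)²)/((173*(-3))) = -8*(-1/382) + (4*(1/324)*(-2 - 54)²)/(-519) = 4/191 + (4*(1/324)*(-56)²)*(-1/519) = 4/191 + (4*(1/324)*3136)*(-1/519) = 4/191 + (3136/81)*(-1/519) = 4/191 - 3136/42039 = -430820/8029449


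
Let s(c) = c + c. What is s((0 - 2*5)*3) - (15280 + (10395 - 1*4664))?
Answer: -21071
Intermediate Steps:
s(c) = 2*c
s((0 - 2*5)*3) - (15280 + (10395 - 1*4664)) = 2*((0 - 2*5)*3) - (15280 + (10395 - 1*4664)) = 2*((0 - 10)*3) - (15280 + (10395 - 4664)) = 2*(-10*3) - (15280 + 5731) = 2*(-30) - 1*21011 = -60 - 21011 = -21071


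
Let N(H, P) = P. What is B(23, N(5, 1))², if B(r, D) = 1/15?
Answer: 1/225 ≈ 0.0044444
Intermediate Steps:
B(r, D) = 1/15
B(23, N(5, 1))² = (1/15)² = 1/225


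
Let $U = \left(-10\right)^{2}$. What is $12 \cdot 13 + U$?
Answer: $256$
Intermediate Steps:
$U = 100$
$12 \cdot 13 + U = 12 \cdot 13 + 100 = 156 + 100 = 256$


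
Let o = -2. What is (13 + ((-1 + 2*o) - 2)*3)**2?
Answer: 64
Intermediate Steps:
(13 + ((-1 + 2*o) - 2)*3)**2 = (13 + ((-1 + 2*(-2)) - 2)*3)**2 = (13 + ((-1 - 4) - 2)*3)**2 = (13 + (-5 - 2)*3)**2 = (13 - 7*3)**2 = (13 - 21)**2 = (-8)**2 = 64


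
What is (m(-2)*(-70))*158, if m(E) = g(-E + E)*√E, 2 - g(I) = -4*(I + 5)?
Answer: -243320*I*√2 ≈ -3.4411e+5*I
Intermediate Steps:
g(I) = 22 + 4*I (g(I) = 2 - (-4)*(I + 5) = 2 - (-4)*(5 + I) = 2 - (-20 - 4*I) = 2 + (20 + 4*I) = 22 + 4*I)
m(E) = 22*√E (m(E) = (22 + 4*(-E + E))*√E = (22 + 4*0)*√E = (22 + 0)*√E = 22*√E)
(m(-2)*(-70))*158 = ((22*√(-2))*(-70))*158 = ((22*(I*√2))*(-70))*158 = ((22*I*√2)*(-70))*158 = -1540*I*√2*158 = -243320*I*√2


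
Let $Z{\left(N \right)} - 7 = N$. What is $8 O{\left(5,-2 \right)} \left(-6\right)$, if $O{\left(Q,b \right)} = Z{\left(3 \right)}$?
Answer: $-480$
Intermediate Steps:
$Z{\left(N \right)} = 7 + N$
$O{\left(Q,b \right)} = 10$ ($O{\left(Q,b \right)} = 7 + 3 = 10$)
$8 O{\left(5,-2 \right)} \left(-6\right) = 8 \cdot 10 \left(-6\right) = 80 \left(-6\right) = -480$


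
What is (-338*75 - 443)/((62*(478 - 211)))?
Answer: -25793/16554 ≈ -1.5581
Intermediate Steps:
(-338*75 - 443)/((62*(478 - 211))) = (-25350 - 443)/((62*267)) = -25793/16554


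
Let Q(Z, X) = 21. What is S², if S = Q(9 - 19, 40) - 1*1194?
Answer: 1375929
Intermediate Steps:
S = -1173 (S = 21 - 1*1194 = 21 - 1194 = -1173)
S² = (-1173)² = 1375929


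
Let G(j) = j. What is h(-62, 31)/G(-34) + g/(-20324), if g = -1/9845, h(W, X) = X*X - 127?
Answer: -83437438243/3401526260 ≈ -24.529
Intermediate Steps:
h(W, X) = -127 + X² (h(W, X) = X² - 127 = -127 + X²)
g = -1/9845 (g = -1*1/9845 = -1/9845 ≈ -0.00010157)
h(-62, 31)/G(-34) + g/(-20324) = (-127 + 31²)/(-34) - 1/9845/(-20324) = (-127 + 961)*(-1/34) - 1/9845*(-1/20324) = 834*(-1/34) + 1/200089780 = -417/17 + 1/200089780 = -83437438243/3401526260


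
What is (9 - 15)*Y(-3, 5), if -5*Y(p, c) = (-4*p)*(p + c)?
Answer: 144/5 ≈ 28.800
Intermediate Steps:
Y(p, c) = 4*p*(c + p)/5 (Y(p, c) = -(-4*p)*(p + c)/5 = -(-4*p)*(c + p)/5 = -(-4)*p*(c + p)/5 = 4*p*(c + p)/5)
(9 - 15)*Y(-3, 5) = (9 - 15)*((⅘)*(-3)*(5 - 3)) = -24*(-3)*2/5 = -6*(-24/5) = 144/5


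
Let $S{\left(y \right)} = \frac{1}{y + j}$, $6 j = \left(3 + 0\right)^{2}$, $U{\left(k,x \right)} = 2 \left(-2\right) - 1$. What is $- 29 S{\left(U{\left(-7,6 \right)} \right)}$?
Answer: $\frac{58}{7} \approx 8.2857$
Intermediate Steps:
$U{\left(k,x \right)} = -5$ ($U{\left(k,x \right)} = -4 - 1 = -5$)
$j = \frac{3}{2}$ ($j = \frac{\left(3 + 0\right)^{2}}{6} = \frac{3^{2}}{6} = \frac{1}{6} \cdot 9 = \frac{3}{2} \approx 1.5$)
$S{\left(y \right)} = \frac{1}{\frac{3}{2} + y}$ ($S{\left(y \right)} = \frac{1}{y + \frac{3}{2}} = \frac{1}{\frac{3}{2} + y}$)
$- 29 S{\left(U{\left(-7,6 \right)} \right)} = - 29 \frac{2}{3 + 2 \left(-5\right)} = - 29 \frac{2}{3 - 10} = - 29 \frac{2}{-7} = - 29 \cdot 2 \left(- \frac{1}{7}\right) = \left(-29\right) \left(- \frac{2}{7}\right) = \frac{58}{7}$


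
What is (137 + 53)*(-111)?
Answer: -21090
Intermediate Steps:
(137 + 53)*(-111) = 190*(-111) = -21090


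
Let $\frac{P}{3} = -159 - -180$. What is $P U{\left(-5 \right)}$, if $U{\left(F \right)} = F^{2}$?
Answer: $1575$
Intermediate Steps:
$P = 63$ ($P = 3 \left(-159 - -180\right) = 3 \left(-159 + 180\right) = 3 \cdot 21 = 63$)
$P U{\left(-5 \right)} = 63 \left(-5\right)^{2} = 63 \cdot 25 = 1575$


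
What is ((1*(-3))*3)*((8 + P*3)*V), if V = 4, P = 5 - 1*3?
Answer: -504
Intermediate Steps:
P = 2 (P = 5 - 3 = 2)
((1*(-3))*3)*((8 + P*3)*V) = ((1*(-3))*3)*((8 + 2*3)*4) = (-3*3)*((8 + 6)*4) = -126*4 = -9*56 = -504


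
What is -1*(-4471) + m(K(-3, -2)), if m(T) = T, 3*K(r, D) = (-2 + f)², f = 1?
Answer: 13414/3 ≈ 4471.3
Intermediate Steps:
K(r, D) = ⅓ (K(r, D) = (-2 + 1)²/3 = (⅓)*(-1)² = (⅓)*1 = ⅓)
-1*(-4471) + m(K(-3, -2)) = -1*(-4471) + ⅓ = 4471 + ⅓ = 13414/3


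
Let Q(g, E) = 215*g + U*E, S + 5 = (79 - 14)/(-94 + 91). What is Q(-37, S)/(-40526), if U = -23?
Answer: 25/138 ≈ 0.18116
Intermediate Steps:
S = -80/3 (S = -5 + (79 - 14)/(-94 + 91) = -5 + 65/(-3) = -5 + 65*(-1/3) = -5 - 65/3 = -80/3 ≈ -26.667)
Q(g, E) = -23*E + 215*g (Q(g, E) = 215*g - 23*E = -23*E + 215*g)
Q(-37, S)/(-40526) = (-23*(-80/3) + 215*(-37))/(-40526) = (1840/3 - 7955)*(-1/40526) = -22025/3*(-1/40526) = 25/138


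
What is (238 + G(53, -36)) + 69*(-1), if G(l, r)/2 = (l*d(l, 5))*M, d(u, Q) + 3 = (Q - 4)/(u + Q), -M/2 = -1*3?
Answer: -50113/29 ≈ -1728.0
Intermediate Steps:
M = 6 (M = -(-2)*3 = -2*(-3) = 6)
d(u, Q) = -3 + (-4 + Q)/(Q + u) (d(u, Q) = -3 + (Q - 4)/(u + Q) = -3 + (-4 + Q)/(Q + u))
G(l, r) = 12*l*(-14 - 3*l)/(5 + l) (G(l, r) = 2*((l*((-4 - 3*l - 2*5)/(5 + l)))*6) = 2*((l*((-4 - 3*l - 10)/(5 + l)))*6) = 2*((l*((-14 - 3*l)/(5 + l)))*6) = 2*((l*(-14 - 3*l)/(5 + l))*6) = 2*(6*l*(-14 - 3*l)/(5 + l)) = 12*l*(-14 - 3*l)/(5 + l))
(238 + G(53, -36)) + 69*(-1) = (238 - 12*53*(14 + 3*53)/(5 + 53)) + 69*(-1) = (238 - 12*53*(14 + 159)/58) - 69 = (238 - 12*53*1/58*173) - 69 = (238 - 55014/29) - 69 = -48112/29 - 69 = -50113/29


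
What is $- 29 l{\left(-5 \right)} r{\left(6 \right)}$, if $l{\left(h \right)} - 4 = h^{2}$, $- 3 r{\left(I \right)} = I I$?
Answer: $10092$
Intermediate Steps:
$r{\left(I \right)} = - \frac{I^{2}}{3}$ ($r{\left(I \right)} = - \frac{I I}{3} = - \frac{I^{2}}{3}$)
$l{\left(h \right)} = 4 + h^{2}$
$- 29 l{\left(-5 \right)} r{\left(6 \right)} = - 29 \left(4 + \left(-5\right)^{2}\right) \left(- \frac{6^{2}}{3}\right) = - 29 \left(4 + 25\right) \left(\left(- \frac{1}{3}\right) 36\right) = \left(-29\right) 29 \left(-12\right) = \left(-841\right) \left(-12\right) = 10092$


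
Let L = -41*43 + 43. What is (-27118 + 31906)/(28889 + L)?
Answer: 4788/27169 ≈ 0.17623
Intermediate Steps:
L = -1720 (L = -1763 + 43 = -1720)
(-27118 + 31906)/(28889 + L) = (-27118 + 31906)/(28889 - 1720) = 4788/27169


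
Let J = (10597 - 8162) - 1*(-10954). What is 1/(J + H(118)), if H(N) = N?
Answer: 1/13507 ≈ 7.4036e-5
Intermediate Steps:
J = 13389 (J = 2435 + 10954 = 13389)
1/(J + H(118)) = 1/(13389 + 118) = 1/13507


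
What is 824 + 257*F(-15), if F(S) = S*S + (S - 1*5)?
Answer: 53509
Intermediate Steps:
F(S) = -5 + S + S² (F(S) = S² + (S - 5) = S² + (-5 + S) = -5 + S + S²)
824 + 257*F(-15) = 824 + 257*(-5 - 15 + (-15)²) = 824 + 257*(-5 - 15 + 225) = 824 + 257*205 = 824 + 52685 = 53509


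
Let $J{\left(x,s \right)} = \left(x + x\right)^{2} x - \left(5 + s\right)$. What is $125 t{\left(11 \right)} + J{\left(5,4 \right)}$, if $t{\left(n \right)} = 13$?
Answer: $2116$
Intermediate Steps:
$J{\left(x,s \right)} = -5 - s + 4 x^{3}$ ($J{\left(x,s \right)} = \left(2 x\right)^{2} x - \left(5 + s\right) = 4 x^{2} x - \left(5 + s\right) = 4 x^{3} - \left(5 + s\right) = -5 - s + 4 x^{3}$)
$125 t{\left(11 \right)} + J{\left(5,4 \right)} = 125 \cdot 13 - \left(9 - 500\right) = 1625 - -491 = 1625 + 491 = 2116$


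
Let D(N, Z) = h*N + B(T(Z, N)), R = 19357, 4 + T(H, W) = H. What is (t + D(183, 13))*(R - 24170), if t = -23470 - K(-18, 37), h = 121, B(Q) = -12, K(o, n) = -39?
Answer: 6256900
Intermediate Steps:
T(H, W) = -4 + H
t = -23431 (t = -23470 - 1*(-39) = -23470 + 39 = -23431)
D(N, Z) = -12 + 121*N (D(N, Z) = 121*N - 12 = -12 + 121*N)
(t + D(183, 13))*(R - 24170) = (-23431 + (-12 + 121*183))*(19357 - 24170) = (-23431 + (-12 + 22143))*(-4813) = (-23431 + 22131)*(-4813) = -1300*(-4813) = 6256900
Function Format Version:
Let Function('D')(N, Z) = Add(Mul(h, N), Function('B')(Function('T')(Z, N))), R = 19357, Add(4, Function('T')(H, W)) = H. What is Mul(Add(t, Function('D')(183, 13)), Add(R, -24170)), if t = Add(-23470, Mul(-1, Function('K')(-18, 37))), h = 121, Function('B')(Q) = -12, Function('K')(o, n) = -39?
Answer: 6256900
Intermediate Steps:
Function('T')(H, W) = Add(-4, H)
t = -23431 (t = Add(-23470, Mul(-1, -39)) = Add(-23470, 39) = -23431)
Function('D')(N, Z) = Add(-12, Mul(121, N)) (Function('D')(N, Z) = Add(Mul(121, N), -12) = Add(-12, Mul(121, N)))
Mul(Add(t, Function('D')(183, 13)), Add(R, -24170)) = Mul(Add(-23431, Add(-12, Mul(121, 183))), Add(19357, -24170)) = Mul(Add(-23431, Add(-12, 22143)), -4813) = Mul(Add(-23431, 22131), -4813) = Mul(-1300, -4813) = 6256900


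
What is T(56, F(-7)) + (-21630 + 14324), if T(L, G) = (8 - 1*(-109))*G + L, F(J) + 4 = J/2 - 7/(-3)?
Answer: -15709/2 ≈ -7854.5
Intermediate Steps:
F(J) = -5/3 + J/2 (F(J) = -4 + (J/2 - 7/(-3)) = -4 + (J*(½) - 7*(-⅓)) = -4 + (J/2 + 7/3) = -4 + (7/3 + J/2) = -5/3 + J/2)
T(L, G) = L + 117*G (T(L, G) = (8 + 109)*G + L = 117*G + L = L + 117*G)
T(56, F(-7)) + (-21630 + 14324) = (56 + 117*(-5/3 + (½)*(-7))) + (-21630 + 14324) = (56 + 117*(-5/3 - 7/2)) - 7306 = (56 + 117*(-31/6)) - 7306 = (56 - 1209/2) - 7306 = -1097/2 - 7306 = -15709/2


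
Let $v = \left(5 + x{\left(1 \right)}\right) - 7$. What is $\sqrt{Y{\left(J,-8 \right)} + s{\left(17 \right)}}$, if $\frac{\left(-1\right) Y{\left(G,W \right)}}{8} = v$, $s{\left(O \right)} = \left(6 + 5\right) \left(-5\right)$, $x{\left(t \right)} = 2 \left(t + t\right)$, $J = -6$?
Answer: $i \sqrt{71} \approx 8.4261 i$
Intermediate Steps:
$x{\left(t \right)} = 4 t$ ($x{\left(t \right)} = 2 \cdot 2 t = 4 t$)
$v = 2$ ($v = \left(5 + 4 \cdot 1\right) - 7 = \left(5 + 4\right) - 7 = 9 - 7 = 2$)
$s{\left(O \right)} = -55$ ($s{\left(O \right)} = 11 \left(-5\right) = -55$)
$Y{\left(G,W \right)} = -16$ ($Y{\left(G,W \right)} = \left(-8\right) 2 = -16$)
$\sqrt{Y{\left(J,-8 \right)} + s{\left(17 \right)}} = \sqrt{-16 - 55} = \sqrt{-71} = i \sqrt{71}$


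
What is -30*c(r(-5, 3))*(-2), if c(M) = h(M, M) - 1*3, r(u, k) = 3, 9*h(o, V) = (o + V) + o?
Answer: -120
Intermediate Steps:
h(o, V) = V/9 + 2*o/9 (h(o, V) = ((o + V) + o)/9 = ((V + o) + o)/9 = (V + 2*o)/9 = V/9 + 2*o/9)
c(M) = -3 + M/3 (c(M) = (M/9 + 2*M/9) - 1*3 = M/3 - 3 = -3 + M/3)
-30*c(r(-5, 3))*(-2) = -30*(-3 + (1/3)*3)*(-2) = -30*(-3 + 1)*(-2) = -30*(-2)*(-2) = 60*(-2) = -120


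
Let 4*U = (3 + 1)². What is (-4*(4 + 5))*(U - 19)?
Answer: 540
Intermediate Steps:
U = 4 (U = (3 + 1)²/4 = (¼)*4² = (¼)*16 = 4)
(-4*(4 + 5))*(U - 19) = (-4*(4 + 5))*(4 - 19) = -4*9*(-15) = -36*(-15) = 540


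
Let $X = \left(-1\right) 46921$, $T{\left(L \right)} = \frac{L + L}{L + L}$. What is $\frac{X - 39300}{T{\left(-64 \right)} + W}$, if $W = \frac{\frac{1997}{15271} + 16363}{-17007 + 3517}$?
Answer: $\frac{1776202521959}{4387558} \approx 4.0483 \cdot 10^{5}$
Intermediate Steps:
$T{\left(L \right)} = 1$ ($T{\left(L \right)} = \frac{2 L}{2 L} = 2 L \frac{1}{2 L} = 1$)
$W = - \frac{24988137}{20600579}$ ($W = \frac{1997 \cdot \frac{1}{15271} + 16363}{-13490} = \left(\frac{1997}{15271} + 16363\right) \left(- \frac{1}{13490}\right) = \frac{249881370}{15271} \left(- \frac{1}{13490}\right) = - \frac{24988137}{20600579} \approx -1.213$)
$X = -46921$
$\frac{X - 39300}{T{\left(-64 \right)} + W} = \frac{-46921 - 39300}{1 - \frac{24988137}{20600579}} = - \frac{86221}{- \frac{4387558}{20600579}} = \left(-86221\right) \left(- \frac{20600579}{4387558}\right) = \frac{1776202521959}{4387558}$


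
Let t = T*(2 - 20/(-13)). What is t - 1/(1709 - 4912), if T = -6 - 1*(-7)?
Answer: 147351/41639 ≈ 3.5388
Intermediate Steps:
T = 1 (T = -6 + 7 = 1)
t = 46/13 (t = 1*(2 - 20/(-13)) = 1*(2 - 20*(-1/13)) = 1*(2 + 20/13) = 1*(46/13) = 46/13 ≈ 3.5385)
t - 1/(1709 - 4912) = 46/13 - 1/(1709 - 4912) = 46/13 - 1/(-3203) = 46/13 - 1*(-1/3203) = 46/13 + 1/3203 = 147351/41639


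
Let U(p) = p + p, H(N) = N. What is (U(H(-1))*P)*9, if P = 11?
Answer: -198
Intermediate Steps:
U(p) = 2*p
(U(H(-1))*P)*9 = ((2*(-1))*11)*9 = -2*11*9 = -22*9 = -198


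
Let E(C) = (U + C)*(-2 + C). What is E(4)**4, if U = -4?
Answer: 0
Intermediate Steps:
E(C) = (-4 + C)*(-2 + C)
E(4)**4 = (8 + 4**2 - 6*4)**4 = (8 + 16 - 24)**4 = 0**4 = 0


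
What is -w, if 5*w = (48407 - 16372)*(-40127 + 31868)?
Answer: 52915413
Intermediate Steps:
w = -52915413 (w = ((48407 - 16372)*(-40127 + 31868))/5 = (32035*(-8259))/5 = (⅕)*(-264577065) = -52915413)
-w = -1*(-52915413) = 52915413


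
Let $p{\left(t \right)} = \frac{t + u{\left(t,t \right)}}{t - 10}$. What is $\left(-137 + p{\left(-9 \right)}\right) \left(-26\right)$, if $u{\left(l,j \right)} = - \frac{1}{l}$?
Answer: $\frac{607022}{171} \approx 3549.8$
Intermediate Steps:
$p{\left(t \right)} = \frac{t - \frac{1}{t}}{-10 + t}$ ($p{\left(t \right)} = \frac{t - \frac{1}{t}}{t - 10} = \frac{t - \frac{1}{t}}{-10 + t}$)
$\left(-137 + p{\left(-9 \right)}\right) \left(-26\right) = \left(-137 + \frac{-1 + \left(-9\right)^{2}}{\left(-9\right) \left(-10 - 9\right)}\right) \left(-26\right) = \left(-137 - \frac{-1 + 81}{9 \left(-19\right)}\right) \left(-26\right) = \left(-137 - \left(- \frac{1}{171}\right) 80\right) \left(-26\right) = \left(-137 + \frac{80}{171}\right) \left(-26\right) = \left(- \frac{23347}{171}\right) \left(-26\right) = \frac{607022}{171}$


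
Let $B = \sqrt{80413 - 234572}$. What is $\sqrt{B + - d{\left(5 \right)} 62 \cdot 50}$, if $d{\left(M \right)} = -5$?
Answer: $\sqrt{15500 + i \sqrt{154159}} \approx 124.51 + 1.577 i$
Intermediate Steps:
$B = i \sqrt{154159}$ ($B = \sqrt{-154159} = i \sqrt{154159} \approx 392.63 i$)
$\sqrt{B + - d{\left(5 \right)} 62 \cdot 50} = \sqrt{i \sqrt{154159} + \left(-1\right) \left(-5\right) 62 \cdot 50} = \sqrt{i \sqrt{154159} + 5 \cdot 62 \cdot 50} = \sqrt{i \sqrt{154159} + 310 \cdot 50} = \sqrt{i \sqrt{154159} + 15500} = \sqrt{15500 + i \sqrt{154159}}$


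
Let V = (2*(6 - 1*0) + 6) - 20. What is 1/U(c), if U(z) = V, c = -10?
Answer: -½ ≈ -0.50000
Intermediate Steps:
V = -2 (V = (2*(6 + 0) + 6) - 20 = (2*6 + 6) - 20 = (12 + 6) - 20 = 18 - 20 = -2)
U(z) = -2
1/U(c) = 1/(-2) = -½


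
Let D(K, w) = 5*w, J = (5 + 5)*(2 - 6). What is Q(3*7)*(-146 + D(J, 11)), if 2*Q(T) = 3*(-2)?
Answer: 273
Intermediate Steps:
J = -40 (J = 10*(-4) = -40)
Q(T) = -3 (Q(T) = (3*(-2))/2 = (½)*(-6) = -3)
Q(3*7)*(-146 + D(J, 11)) = -3*(-146 + 5*11) = -3*(-146 + 55) = -3*(-91) = 273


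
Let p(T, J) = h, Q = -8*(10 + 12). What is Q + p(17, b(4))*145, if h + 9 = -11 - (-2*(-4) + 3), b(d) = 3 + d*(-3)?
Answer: -4671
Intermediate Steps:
b(d) = 3 - 3*d
Q = -176 (Q = -8*22 = -176)
h = -31 (h = -9 + (-11 - (-2*(-4) + 3)) = -9 + (-11 - (8 + 3)) = -9 + (-11 - 1*11) = -9 + (-11 - 11) = -9 - 22 = -31)
p(T, J) = -31
Q + p(17, b(4))*145 = -176 - 31*145 = -176 - 4495 = -4671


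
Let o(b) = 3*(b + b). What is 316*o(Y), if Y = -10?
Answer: -18960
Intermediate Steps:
o(b) = 6*b (o(b) = 3*(2*b) = 6*b)
316*o(Y) = 316*(6*(-10)) = 316*(-60) = -18960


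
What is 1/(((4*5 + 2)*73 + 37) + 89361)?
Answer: 1/91004 ≈ 1.0989e-5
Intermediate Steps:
1/(((4*5 + 2)*73 + 37) + 89361) = 1/(((20 + 2)*73 + 37) + 89361) = 1/((22*73 + 37) + 89361) = 1/((1606 + 37) + 89361) = 1/(1643 + 89361) = 1/91004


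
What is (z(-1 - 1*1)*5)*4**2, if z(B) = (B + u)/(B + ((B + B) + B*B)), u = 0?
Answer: 80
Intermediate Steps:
z(B) = B/(B**2 + 3*B) (z(B) = (B + 0)/(B + ((B + B) + B*B)) = B/(B + (2*B + B**2)) = B/(B + (B**2 + 2*B)) = B/(B**2 + 3*B))
(z(-1 - 1*1)*5)*4**2 = (5/(3 + (-1 - 1*1)))*4**2 = (5/(3 + (-1 - 1)))*16 = (5/(3 - 2))*16 = (5/1)*16 = (1*5)*16 = 5*16 = 80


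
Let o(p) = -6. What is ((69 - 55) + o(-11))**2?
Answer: 64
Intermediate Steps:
((69 - 55) + o(-11))**2 = ((69 - 55) - 6)**2 = (14 - 6)**2 = 8**2 = 64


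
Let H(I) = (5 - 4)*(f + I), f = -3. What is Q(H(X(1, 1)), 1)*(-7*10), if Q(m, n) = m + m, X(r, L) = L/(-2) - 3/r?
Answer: 910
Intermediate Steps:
X(r, L) = -3/r - L/2 (X(r, L) = L*(-1/2) - 3/r = -L/2 - 3/r = -3/r - L/2)
H(I) = -3 + I (H(I) = (5 - 4)*(-3 + I) = 1*(-3 + I) = -3 + I)
Q(m, n) = 2*m
Q(H(X(1, 1)), 1)*(-7*10) = (2*(-3 + (-3/1 - 1/2*1)))*(-7*10) = (2*(-3 + (-3*1 - 1/2)))*(-70) = (2*(-3 + (-3 - 1/2)))*(-70) = (2*(-3 - 7/2))*(-70) = (2*(-13/2))*(-70) = -13*(-70) = 910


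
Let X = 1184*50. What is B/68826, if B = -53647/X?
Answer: -53647/4074499200 ≈ -1.3167e-5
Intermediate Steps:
X = 59200
B = -53647/59200 ≈ -0.90620
B/68826 = -53647/59200/68826 = -53647/59200*1/68826 = -53647/4074499200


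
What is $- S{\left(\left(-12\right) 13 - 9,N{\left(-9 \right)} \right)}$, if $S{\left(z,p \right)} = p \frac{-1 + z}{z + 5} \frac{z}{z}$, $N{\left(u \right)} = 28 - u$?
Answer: $- \frac{3071}{80} \approx -38.388$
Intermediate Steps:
$S{\left(z,p \right)} = \frac{p \left(-1 + z\right)}{5 + z}$ ($S{\left(z,p \right)} = p \frac{-1 + z}{5 + z} 1 = \frac{p \left(-1 + z\right)}{5 + z} 1 = \frac{p \left(-1 + z\right)}{5 + z}$)
$- S{\left(\left(-12\right) 13 - 9,N{\left(-9 \right)} \right)} = - \frac{\left(28 - -9\right) \left(-1 - 165\right)}{5 - 165} = - \frac{\left(28 + 9\right) \left(-1 - 165\right)}{5 - 165} = - \frac{37 \left(-1 - 165\right)}{5 - 165} = - \frac{37 \left(-166\right)}{-160} = - \frac{37 \left(-1\right) \left(-166\right)}{160} = \left(-1\right) \frac{3071}{80} = - \frac{3071}{80}$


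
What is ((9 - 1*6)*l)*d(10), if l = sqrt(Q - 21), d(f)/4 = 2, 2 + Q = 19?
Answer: 48*I ≈ 48.0*I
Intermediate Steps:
Q = 17 (Q = -2 + 19 = 17)
d(f) = 8 (d(f) = 4*2 = 8)
l = 2*I (l = sqrt(17 - 21) = sqrt(-4) = 2*I ≈ 2.0*I)
((9 - 1*6)*l)*d(10) = ((9 - 1*6)*(2*I))*8 = ((9 - 6)*(2*I))*8 = (3*(2*I))*8 = (6*I)*8 = 48*I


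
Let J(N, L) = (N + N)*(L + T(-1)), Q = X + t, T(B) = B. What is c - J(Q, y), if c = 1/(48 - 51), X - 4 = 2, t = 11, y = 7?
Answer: -613/3 ≈ -204.33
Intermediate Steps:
X = 6 (X = 4 + 2 = 6)
Q = 17 (Q = 6 + 11 = 17)
J(N, L) = 2*N*(-1 + L) (J(N, L) = (N + N)*(L - 1) = (2*N)*(-1 + L) = 2*N*(-1 + L))
c = -1/3 (c = 1/(-3) = -1/3 ≈ -0.33333)
c - J(Q, y) = -1/3 - 2*17*(-1 + 7) = -1/3 - 2*17*6 = -1/3 - 1*204 = -1/3 - 204 = -613/3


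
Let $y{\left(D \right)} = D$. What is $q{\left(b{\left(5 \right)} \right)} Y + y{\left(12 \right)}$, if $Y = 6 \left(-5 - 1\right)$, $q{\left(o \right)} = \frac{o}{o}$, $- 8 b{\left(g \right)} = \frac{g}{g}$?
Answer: $-24$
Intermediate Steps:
$b{\left(g \right)} = - \frac{1}{8}$ ($b{\left(g \right)} = - \frac{g \frac{1}{g}}{8} = \left(- \frac{1}{8}\right) 1 = - \frac{1}{8}$)
$q{\left(o \right)} = 1$
$Y = -36$ ($Y = 6 \left(-6\right) = -36$)
$q{\left(b{\left(5 \right)} \right)} Y + y{\left(12 \right)} = 1 \left(-36\right) + 12 = -36 + 12 = -24$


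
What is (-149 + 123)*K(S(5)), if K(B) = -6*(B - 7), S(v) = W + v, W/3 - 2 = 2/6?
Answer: 780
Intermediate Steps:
W = 7 (W = 6 + 3*(2/6) = 6 + 3*(2*(1/6)) = 6 + 3*(1/3) = 6 + 1 = 7)
S(v) = 7 + v
K(B) = 42 - 6*B (K(B) = -6*(-7 + B) = 42 - 6*B)
(-149 + 123)*K(S(5)) = (-149 + 123)*(42 - 6*(7 + 5)) = -26*(42 - 6*12) = -26*(42 - 72) = -26*(-30) = 780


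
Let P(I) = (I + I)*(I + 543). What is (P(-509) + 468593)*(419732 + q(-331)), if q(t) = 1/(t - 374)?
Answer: 128419777295879/705 ≈ 1.8216e+11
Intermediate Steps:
P(I) = 2*I*(543 + I) (P(I) = (2*I)*(543 + I) = 2*I*(543 + I))
q(t) = 1/(-374 + t)
(P(-509) + 468593)*(419732 + q(-331)) = (2*(-509)*(543 - 509) + 468593)*(419732 + 1/(-374 - 331)) = (2*(-509)*34 + 468593)*(419732 + 1/(-705)) = (-34612 + 468593)*(419732 - 1/705) = 433981*(295911059/705) = 128419777295879/705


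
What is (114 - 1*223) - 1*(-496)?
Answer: 387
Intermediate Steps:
(114 - 1*223) - 1*(-496) = (114 - 223) + 496 = -109 + 496 = 387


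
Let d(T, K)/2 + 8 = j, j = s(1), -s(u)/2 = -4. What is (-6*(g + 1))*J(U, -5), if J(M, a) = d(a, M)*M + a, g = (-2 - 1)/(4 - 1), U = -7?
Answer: 0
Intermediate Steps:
s(u) = 8 (s(u) = -2*(-4) = 8)
j = 8
g = -1 (g = -3/3 = -3*1/3 = -1)
d(T, K) = 0 (d(T, K) = -16 + 2*8 = -16 + 16 = 0)
J(M, a) = a (J(M, a) = 0*M + a = 0 + a = a)
(-6*(g + 1))*J(U, -5) = -6*(-1 + 1)*(-5) = -6*0*(-5) = 0*(-5) = 0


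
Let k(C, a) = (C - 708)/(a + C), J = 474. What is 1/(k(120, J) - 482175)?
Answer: -99/47735423 ≈ -2.0739e-6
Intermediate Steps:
k(C, a) = (-708 + C)/(C + a)
1/(k(120, J) - 482175) = 1/((-708 + 120)/(120 + 474) - 482175) = 1/(-588/594 - 482175) = 1/((1/594)*(-588) - 482175) = 1/(-98/99 - 482175) = 1/(-47735423/99) = -99/47735423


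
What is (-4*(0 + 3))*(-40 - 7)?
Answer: 564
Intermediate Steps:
(-4*(0 + 3))*(-40 - 7) = -4*3*(-47) = -12*(-47) = 564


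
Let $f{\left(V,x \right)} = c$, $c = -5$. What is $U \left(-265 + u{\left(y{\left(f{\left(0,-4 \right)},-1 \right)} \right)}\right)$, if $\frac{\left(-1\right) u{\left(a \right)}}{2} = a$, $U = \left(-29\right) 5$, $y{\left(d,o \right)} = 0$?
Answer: $38425$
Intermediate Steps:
$f{\left(V,x \right)} = -5$
$U = -145$
$u{\left(a \right)} = - 2 a$
$U \left(-265 + u{\left(y{\left(f{\left(0,-4 \right)},-1 \right)} \right)}\right) = - 145 \left(-265 - 0\right) = - 145 \left(-265 + 0\right) = \left(-145\right) \left(-265\right) = 38425$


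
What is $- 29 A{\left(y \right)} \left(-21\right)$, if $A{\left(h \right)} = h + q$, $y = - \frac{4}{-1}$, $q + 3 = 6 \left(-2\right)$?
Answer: $-6699$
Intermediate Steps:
$q = -15$ ($q = -3 + 6 \left(-2\right) = -3 - 12 = -15$)
$y = 4$ ($y = \left(-4\right) \left(-1\right) = 4$)
$A{\left(h \right)} = -15 + h$ ($A{\left(h \right)} = h - 15 = -15 + h$)
$- 29 A{\left(y \right)} \left(-21\right) = - 29 \left(-15 + 4\right) \left(-21\right) = \left(-29\right) \left(-11\right) \left(-21\right) = 319 \left(-21\right) = -6699$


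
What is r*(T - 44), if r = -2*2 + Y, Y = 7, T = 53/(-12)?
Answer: -581/4 ≈ -145.25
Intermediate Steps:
T = -53/12 (T = 53*(-1/12) = -53/12 ≈ -4.4167)
r = 3 (r = -2*2 + 7 = -4 + 7 = 3)
r*(T - 44) = 3*(-53/12 - 44) = 3*(-581/12) = -581/4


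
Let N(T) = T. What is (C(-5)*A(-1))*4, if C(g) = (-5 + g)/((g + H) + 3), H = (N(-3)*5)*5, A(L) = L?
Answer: -40/77 ≈ -0.51948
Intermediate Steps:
H = -75 (H = -3*5*5 = -15*5 = -75)
C(g) = (-5 + g)/(-72 + g) (C(g) = (-5 + g)/((g - 75) + 3) = (-5 + g)/((-75 + g) + 3) = (-5 + g)/(-72 + g))
(C(-5)*A(-1))*4 = (((-5 - 5)/(-72 - 5))*(-1))*4 = ((-10/(-77))*(-1))*4 = (-1/77*(-10)*(-1))*4 = ((10/77)*(-1))*4 = -10/77*4 = -40/77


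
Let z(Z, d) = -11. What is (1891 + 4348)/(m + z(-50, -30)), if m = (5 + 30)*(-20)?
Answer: -6239/711 ≈ -8.7750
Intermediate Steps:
m = -700 (m = 35*(-20) = -700)
(1891 + 4348)/(m + z(-50, -30)) = (1891 + 4348)/(-700 - 11) = 6239/(-711) = 6239*(-1/711) = -6239/711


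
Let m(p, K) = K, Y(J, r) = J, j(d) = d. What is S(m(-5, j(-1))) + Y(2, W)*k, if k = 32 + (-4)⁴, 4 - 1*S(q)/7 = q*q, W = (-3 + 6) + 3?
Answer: 597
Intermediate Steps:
W = 6 (W = 3 + 3 = 6)
S(q) = 28 - 7*q² (S(q) = 28 - 7*q*q = 28 - 7*q²)
k = 288 (k = 32 + 256 = 288)
S(m(-5, j(-1))) + Y(2, W)*k = (28 - 7*(-1)²) + 2*288 = (28 - 7*1) + 576 = (28 - 7) + 576 = 21 + 576 = 597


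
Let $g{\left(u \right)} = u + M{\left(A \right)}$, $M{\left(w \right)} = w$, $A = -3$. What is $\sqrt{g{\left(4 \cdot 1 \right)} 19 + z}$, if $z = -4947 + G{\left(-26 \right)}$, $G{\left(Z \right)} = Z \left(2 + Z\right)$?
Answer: $4 i \sqrt{269} \approx 65.605 i$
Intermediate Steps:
$g{\left(u \right)} = -3 + u$ ($g{\left(u \right)} = u - 3 = -3 + u$)
$z = -4323$ ($z = -4947 - 26 \left(2 - 26\right) = -4947 - -624 = -4947 + 624 = -4323$)
$\sqrt{g{\left(4 \cdot 1 \right)} 19 + z} = \sqrt{\left(-3 + 4 \cdot 1\right) 19 - 4323} = \sqrt{\left(-3 + 4\right) 19 - 4323} = \sqrt{1 \cdot 19 - 4323} = \sqrt{19 - 4323} = \sqrt{-4304} = 4 i \sqrt{269}$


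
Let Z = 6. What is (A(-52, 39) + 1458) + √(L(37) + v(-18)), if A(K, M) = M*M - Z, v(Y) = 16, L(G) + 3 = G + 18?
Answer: 2973 + 2*√17 ≈ 2981.2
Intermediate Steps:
L(G) = 15 + G (L(G) = -3 + (G + 18) = -3 + (18 + G) = 15 + G)
A(K, M) = -6 + M² (A(K, M) = M*M - 1*6 = M² - 6 = -6 + M²)
(A(-52, 39) + 1458) + √(L(37) + v(-18)) = ((-6 + 39²) + 1458) + √((15 + 37) + 16) = ((-6 + 1521) + 1458) + √(52 + 16) = (1515 + 1458) + √68 = 2973 + 2*√17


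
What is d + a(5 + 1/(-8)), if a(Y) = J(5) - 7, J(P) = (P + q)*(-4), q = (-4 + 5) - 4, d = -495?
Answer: -510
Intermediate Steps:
q = -3 (q = 1 - 4 = -3)
J(P) = 12 - 4*P (J(P) = (P - 3)*(-4) = (-3 + P)*(-4) = 12 - 4*P)
a(Y) = -15 (a(Y) = (12 - 4*5) - 7 = (12 - 20) - 7 = -8 - 7 = -15)
d + a(5 + 1/(-8)) = -495 - 15 = -510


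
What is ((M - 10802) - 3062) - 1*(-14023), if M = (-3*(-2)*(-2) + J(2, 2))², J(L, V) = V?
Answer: 259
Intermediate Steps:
M = 100 (M = (-3*(-2)*(-2) + 2)² = (6*(-2) + 2)² = (-12 + 2)² = (-10)² = 100)
((M - 10802) - 3062) - 1*(-14023) = ((100 - 10802) - 3062) - 1*(-14023) = (-10702 - 3062) + 14023 = -13764 + 14023 = 259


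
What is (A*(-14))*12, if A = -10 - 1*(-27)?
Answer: -2856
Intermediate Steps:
A = 17 (A = -10 + 27 = 17)
(A*(-14))*12 = (17*(-14))*12 = -238*12 = -2856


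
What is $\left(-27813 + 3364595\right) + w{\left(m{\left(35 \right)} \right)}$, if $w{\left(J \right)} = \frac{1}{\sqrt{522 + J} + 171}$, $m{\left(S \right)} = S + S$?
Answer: $\frac{95595467689}{28649} - \frac{4 \sqrt{37}}{28649} \approx 3.3368 \cdot 10^{6}$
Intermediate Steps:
$m{\left(S \right)} = 2 S$
$w{\left(J \right)} = \frac{1}{171 + \sqrt{522 + J}}$
$\left(-27813 + 3364595\right) + w{\left(m{\left(35 \right)} \right)} = \left(-27813 + 3364595\right) + \frac{1}{171 + \sqrt{522 + 2 \cdot 35}} = 3336782 + \frac{1}{171 + \sqrt{522 + 70}} = 3336782 + \frac{1}{171 + \sqrt{592}} = 3336782 + \frac{1}{171 + 4 \sqrt{37}}$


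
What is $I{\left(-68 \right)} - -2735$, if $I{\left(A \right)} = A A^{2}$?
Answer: $-311697$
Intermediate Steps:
$I{\left(A \right)} = A^{3}$
$I{\left(-68 \right)} - -2735 = \left(-68\right)^{3} - -2735 = -314432 + 2735 = -311697$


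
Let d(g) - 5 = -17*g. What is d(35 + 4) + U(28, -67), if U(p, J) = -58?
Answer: -716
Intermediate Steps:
d(g) = 5 - 17*g
d(35 + 4) + U(28, -67) = (5 - 17*(35 + 4)) - 58 = (5 - 17*39) - 58 = (5 - 663) - 58 = -658 - 58 = -716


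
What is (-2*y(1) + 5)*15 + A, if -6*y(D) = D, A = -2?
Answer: 78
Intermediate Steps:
y(D) = -D/6
(-2*y(1) + 5)*15 + A = (-(-1)/3 + 5)*15 - 2 = (-2*(-⅙) + 5)*15 - 2 = (⅓ + 5)*15 - 2 = (16/3)*15 - 2 = 80 - 2 = 78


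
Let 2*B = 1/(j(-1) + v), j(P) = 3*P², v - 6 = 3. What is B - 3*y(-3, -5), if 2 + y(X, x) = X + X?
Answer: 577/24 ≈ 24.042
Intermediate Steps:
v = 9 (v = 6 + 3 = 9)
y(X, x) = -2 + 2*X (y(X, x) = -2 + (X + X) = -2 + 2*X)
B = 1/24 (B = 1/(2*(3*(-1)² + 9)) = 1/(2*(3*1 + 9)) = 1/(2*(3 + 9)) = (½)/12 = (½)*(1/12) = 1/24 ≈ 0.041667)
B - 3*y(-3, -5) = 1/24 - 3*(-2 + 2*(-3)) = 1/24 - 3*(-2 - 6) = 1/24 - 3*(-8) = 1/24 + 24 = 577/24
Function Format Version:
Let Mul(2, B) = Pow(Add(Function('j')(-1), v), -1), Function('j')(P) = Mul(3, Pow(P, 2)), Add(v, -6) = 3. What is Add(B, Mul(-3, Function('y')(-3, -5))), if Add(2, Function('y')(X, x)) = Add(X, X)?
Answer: Rational(577, 24) ≈ 24.042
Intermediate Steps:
v = 9 (v = Add(6, 3) = 9)
Function('y')(X, x) = Add(-2, Mul(2, X)) (Function('y')(X, x) = Add(-2, Add(X, X)) = Add(-2, Mul(2, X)))
B = Rational(1, 24) (B = Mul(Rational(1, 2), Pow(Add(Mul(3, Pow(-1, 2)), 9), -1)) = Mul(Rational(1, 2), Pow(Add(Mul(3, 1), 9), -1)) = Mul(Rational(1, 2), Pow(Add(3, 9), -1)) = Mul(Rational(1, 2), Pow(12, -1)) = Mul(Rational(1, 2), Rational(1, 12)) = Rational(1, 24) ≈ 0.041667)
Add(B, Mul(-3, Function('y')(-3, -5))) = Add(Rational(1, 24), Mul(-3, Add(-2, Mul(2, -3)))) = Add(Rational(1, 24), Mul(-3, Add(-2, -6))) = Add(Rational(1, 24), Mul(-3, -8)) = Add(Rational(1, 24), 24) = Rational(577, 24)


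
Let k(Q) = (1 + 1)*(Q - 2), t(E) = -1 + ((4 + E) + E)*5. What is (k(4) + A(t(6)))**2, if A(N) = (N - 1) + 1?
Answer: 6889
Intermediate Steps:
t(E) = 19 + 10*E (t(E) = -1 + (4 + 2*E)*5 = -1 + (20 + 10*E) = 19 + 10*E)
k(Q) = -4 + 2*Q (k(Q) = 2*(-2 + Q) = -4 + 2*Q)
A(N) = N (A(N) = (-1 + N) + 1 = N)
(k(4) + A(t(6)))**2 = ((-4 + 2*4) + (19 + 10*6))**2 = ((-4 + 8) + (19 + 60))**2 = (4 + 79)**2 = 83**2 = 6889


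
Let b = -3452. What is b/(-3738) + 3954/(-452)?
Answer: -3304937/422394 ≈ -7.8243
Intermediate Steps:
b/(-3738) + 3954/(-452) = -3452/(-3738) + 3954/(-452) = -3452*(-1/3738) + 3954*(-1/452) = 1726/1869 - 1977/226 = -3304937/422394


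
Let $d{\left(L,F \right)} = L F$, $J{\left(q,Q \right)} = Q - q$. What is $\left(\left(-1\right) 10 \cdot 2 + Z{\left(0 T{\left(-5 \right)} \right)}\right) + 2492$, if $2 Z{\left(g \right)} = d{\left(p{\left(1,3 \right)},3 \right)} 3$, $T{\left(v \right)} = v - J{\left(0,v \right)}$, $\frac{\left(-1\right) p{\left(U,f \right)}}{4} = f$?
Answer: $2418$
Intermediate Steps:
$p{\left(U,f \right)} = - 4 f$
$T{\left(v \right)} = 0$ ($T{\left(v \right)} = v - \left(v - 0\right) = v - \left(v + 0\right) = v - v = 0$)
$d{\left(L,F \right)} = F L$
$Z{\left(g \right)} = -54$ ($Z{\left(g \right)} = \frac{3 \left(\left(-4\right) 3\right) 3}{2} = \frac{3 \left(-12\right) 3}{2} = \frac{\left(-36\right) 3}{2} = \frac{1}{2} \left(-108\right) = -54$)
$\left(\left(-1\right) 10 \cdot 2 + Z{\left(0 T{\left(-5 \right)} \right)}\right) + 2492 = \left(\left(-1\right) 10 \cdot 2 - 54\right) + 2492 = \left(\left(-10\right) 2 - 54\right) + 2492 = \left(-20 - 54\right) + 2492 = -74 + 2492 = 2418$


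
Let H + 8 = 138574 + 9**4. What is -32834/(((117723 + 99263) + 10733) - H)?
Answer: -16417/41296 ≈ -0.39754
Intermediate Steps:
H = 145127 (H = -8 + (138574 + 9**4) = -8 + (138574 + 6561) = -8 + 145135 = 145127)
-32834/(((117723 + 99263) + 10733) - H) = -32834/(((117723 + 99263) + 10733) - 1*145127) = -32834/((216986 + 10733) - 145127) = -32834/(227719 - 145127) = -32834/82592 = -32834*1/82592 = -16417/41296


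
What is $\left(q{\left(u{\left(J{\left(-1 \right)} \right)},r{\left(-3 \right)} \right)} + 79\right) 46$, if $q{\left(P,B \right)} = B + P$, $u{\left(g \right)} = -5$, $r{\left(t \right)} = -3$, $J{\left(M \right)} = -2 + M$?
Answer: $3266$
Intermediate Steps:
$\left(q{\left(u{\left(J{\left(-1 \right)} \right)},r{\left(-3 \right)} \right)} + 79\right) 46 = \left(\left(-3 - 5\right) + 79\right) 46 = \left(-8 + 79\right) 46 = 71 \cdot 46 = 3266$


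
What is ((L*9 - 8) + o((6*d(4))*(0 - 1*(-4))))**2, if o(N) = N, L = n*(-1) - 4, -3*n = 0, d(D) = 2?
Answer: 16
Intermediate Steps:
n = 0 (n = -1/3*0 = 0)
L = -4 (L = 0*(-1) - 4 = 0 - 4 = -4)
((L*9 - 8) + o((6*d(4))*(0 - 1*(-4))))**2 = ((-4*9 - 8) + (6*2)*(0 - 1*(-4)))**2 = ((-36 - 8) + 12*(0 + 4))**2 = (-44 + 12*4)**2 = (-44 + 48)**2 = 4**2 = 16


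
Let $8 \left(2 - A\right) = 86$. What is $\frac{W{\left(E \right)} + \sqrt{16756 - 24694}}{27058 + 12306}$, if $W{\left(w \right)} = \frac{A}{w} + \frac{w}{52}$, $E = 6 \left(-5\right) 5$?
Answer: $- \frac{4409}{61407840} + \frac{63 i \sqrt{2}}{39364} \approx -7.1799 \cdot 10^{-5} + 0.0022634 i$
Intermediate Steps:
$E = -150$ ($E = \left(-30\right) 5 = -150$)
$A = - \frac{35}{4}$ ($A = 2 - \frac{43}{4} = - \frac{35}{4} \approx -8.75$)
$W{\left(w \right)} = - \frac{35}{4 w} + \frac{w}{52}$
$\frac{W{\left(E \right)} + \sqrt{16756 - 24694}}{27058 + 12306} = \frac{\frac{-455 + \left(-150\right)^{2}}{52 \left(-150\right)} + \sqrt{16756 - 24694}}{27058 + 12306} = \frac{\frac{1}{52} \left(- \frac{1}{150}\right) \left(-455 + 22500\right) + \sqrt{-7938}}{39364} = \left(\frac{1}{52} \left(- \frac{1}{150}\right) 22045 + 63 i \sqrt{2}\right) \frac{1}{39364} = \left(- \frac{4409}{1560} + 63 i \sqrt{2}\right) \frac{1}{39364} = - \frac{4409}{61407840} + \frac{63 i \sqrt{2}}{39364}$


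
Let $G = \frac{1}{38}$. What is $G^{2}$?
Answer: $\frac{1}{1444} \approx 0.00069252$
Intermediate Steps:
$G = \frac{1}{38} \approx 0.026316$
$G^{2} = \left(\frac{1}{38}\right)^{2} = \frac{1}{1444}$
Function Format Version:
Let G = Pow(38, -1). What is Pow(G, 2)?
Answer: Rational(1, 1444) ≈ 0.00069252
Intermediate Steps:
G = Rational(1, 38) ≈ 0.026316
Pow(G, 2) = Pow(Rational(1, 38), 2) = Rational(1, 1444)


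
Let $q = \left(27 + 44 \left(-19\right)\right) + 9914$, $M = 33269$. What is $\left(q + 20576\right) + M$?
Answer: $62950$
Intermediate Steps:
$q = 9105$ ($q = \left(27 - 836\right) + 9914 = -809 + 9914 = 9105$)
$\left(q + 20576\right) + M = \left(9105 + 20576\right) + 33269 = 29681 + 33269 = 62950$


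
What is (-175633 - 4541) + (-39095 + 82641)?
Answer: -136628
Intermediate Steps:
(-175633 - 4541) + (-39095 + 82641) = -180174 + 43546 = -136628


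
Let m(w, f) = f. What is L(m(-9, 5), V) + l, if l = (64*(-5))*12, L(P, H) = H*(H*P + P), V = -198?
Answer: 191190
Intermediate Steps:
L(P, H) = H*(P + H*P)
l = -3840 (l = -320*12 = -3840)
L(m(-9, 5), V) + l = -198*5*(1 - 198) - 3840 = -198*5*(-197) - 3840 = 195030 - 3840 = 191190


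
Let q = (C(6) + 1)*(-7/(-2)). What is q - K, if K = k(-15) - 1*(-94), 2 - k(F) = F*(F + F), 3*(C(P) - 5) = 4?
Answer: 1139/3 ≈ 379.67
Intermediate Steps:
C(P) = 19/3 (C(P) = 5 + (1/3)*4 = 5 + 4/3 = 19/3)
k(F) = 2 - 2*F**2 (k(F) = 2 - F*(F + F) = 2 - F*2*F = 2 - 2*F**2)
K = -354 (K = (2 - 2*(-15)**2) - 1*(-94) = (2 - 2*225) + 94 = (2 - 450) + 94 = -448 + 94 = -354)
q = 77/3 (q = (19/3 + 1)*(-7/(-2)) = 22*(-7*(-1/2))/3 = (22/3)*(7/2) = 77/3 ≈ 25.667)
q - K = 77/3 - 1*(-354) = 77/3 + 354 = 1139/3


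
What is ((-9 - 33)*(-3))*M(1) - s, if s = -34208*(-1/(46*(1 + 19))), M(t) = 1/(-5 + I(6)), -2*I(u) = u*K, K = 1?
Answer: -24349/460 ≈ -52.933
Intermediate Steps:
I(u) = -u/2
M(t) = -1/8 (M(t) = 1/(-5 - 1/2*6) = 1/(-5 - 3) = 1/(-8) = -1/8)
s = 4276/115 (s = -34208/(20*(-46)) = -34208/(-920) = -34208*(-1/920) = 4276/115 ≈ 37.183)
((-9 - 33)*(-3))*M(1) - s = ((-9 - 33)*(-3))*(-1/8) - 1*4276/115 = -42*(-3)*(-1/8) - 4276/115 = 126*(-1/8) - 4276/115 = -63/4 - 4276/115 = -24349/460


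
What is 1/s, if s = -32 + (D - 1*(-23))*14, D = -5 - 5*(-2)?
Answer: 1/360 ≈ 0.0027778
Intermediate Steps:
D = 5 (D = -5 + 10 = 5)
s = 360 (s = -32 + (5 - 1*(-23))*14 = -32 + (5 + 23)*14 = -32 + 28*14 = -32 + 392 = 360)
1/s = 1/360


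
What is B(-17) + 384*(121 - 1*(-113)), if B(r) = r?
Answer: 89839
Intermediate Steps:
B(-17) + 384*(121 - 1*(-113)) = -17 + 384*(121 - 1*(-113)) = -17 + 384*(121 + 113) = -17 + 384*234 = -17 + 89856 = 89839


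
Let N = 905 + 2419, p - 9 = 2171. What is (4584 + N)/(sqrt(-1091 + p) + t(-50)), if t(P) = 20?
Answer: 7908/53 ≈ 149.21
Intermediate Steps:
p = 2180 (p = 9 + 2171 = 2180)
N = 3324
(4584 + N)/(sqrt(-1091 + p) + t(-50)) = (4584 + 3324)/(sqrt(-1091 + 2180) + 20) = 7908/(sqrt(1089) + 20) = 7908/(33 + 20) = 7908/53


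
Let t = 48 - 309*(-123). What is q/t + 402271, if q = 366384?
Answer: 5102929763/12685 ≈ 4.0228e+5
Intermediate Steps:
t = 38055 (t = 48 + 38007 = 38055)
q/t + 402271 = 366384/38055 + 402271 = 366384*(1/38055) + 402271 = 122128/12685 + 402271 = 5102929763/12685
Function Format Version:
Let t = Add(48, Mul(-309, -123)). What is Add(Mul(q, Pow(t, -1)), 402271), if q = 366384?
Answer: Rational(5102929763, 12685) ≈ 4.0228e+5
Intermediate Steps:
t = 38055 (t = Add(48, 38007) = 38055)
Add(Mul(q, Pow(t, -1)), 402271) = Add(Mul(366384, Pow(38055, -1)), 402271) = Add(Mul(366384, Rational(1, 38055)), 402271) = Add(Rational(122128, 12685), 402271) = Rational(5102929763, 12685)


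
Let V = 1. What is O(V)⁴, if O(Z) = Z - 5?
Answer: 256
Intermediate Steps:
O(Z) = -5 + Z
O(V)⁴ = (-5 + 1)⁴ = (-4)⁴ = 256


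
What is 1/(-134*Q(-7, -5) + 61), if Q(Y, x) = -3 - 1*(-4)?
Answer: -1/73 ≈ -0.013699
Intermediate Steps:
Q(Y, x) = 1 (Q(Y, x) = -3 + 4 = 1)
1/(-134*Q(-7, -5) + 61) = 1/(-134*1 + 61) = 1/(-134 + 61) = 1/(-73) = -1/73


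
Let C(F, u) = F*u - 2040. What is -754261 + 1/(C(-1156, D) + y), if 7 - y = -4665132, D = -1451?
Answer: -4782357928754/6340455 ≈ -7.5426e+5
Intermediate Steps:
y = 4665139 (y = 7 - 1*(-4665132) = 7 + 4665132 = 4665139)
C(F, u) = -2040 + F*u
-754261 + 1/(C(-1156, D) + y) = -754261 + 1/((-2040 - 1156*(-1451)) + 4665139) = -754261 + 1/((-2040 + 1677356) + 4665139) = -754261 + 1/(1675316 + 4665139) = -754261 + 1/6340455 = -4782357928754/6340455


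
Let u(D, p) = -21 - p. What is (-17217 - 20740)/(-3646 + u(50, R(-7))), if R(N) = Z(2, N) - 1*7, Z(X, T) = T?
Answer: 37957/3653 ≈ 10.391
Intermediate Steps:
R(N) = -7 + N (R(N) = N - 1*7 = N - 7 = -7 + N)
(-17217 - 20740)/(-3646 + u(50, R(-7))) = (-17217 - 20740)/(-3646 + (-21 - (-7 - 7))) = -37957/(-3646 + (-21 - 1*(-14))) = -37957/(-3646 + (-21 + 14)) = -37957/(-3646 - 7) = -37957/(-3653) = -37957*(-1/3653) = 37957/3653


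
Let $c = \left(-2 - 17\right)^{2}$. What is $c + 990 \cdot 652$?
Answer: $645841$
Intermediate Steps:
$c = 361$ ($c = \left(-19\right)^{2} = 361$)
$c + 990 \cdot 652 = 361 + 990 \cdot 652 = 361 + 645480 = 645841$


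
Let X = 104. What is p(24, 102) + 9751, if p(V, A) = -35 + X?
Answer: 9820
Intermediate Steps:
p(V, A) = 69 (p(V, A) = -35 + 104 = 69)
p(24, 102) + 9751 = 69 + 9751 = 9820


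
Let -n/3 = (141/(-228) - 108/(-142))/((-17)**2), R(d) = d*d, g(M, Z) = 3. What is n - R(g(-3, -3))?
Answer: -14037297/1559444 ≈ -9.0015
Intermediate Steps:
R(d) = d**2
n = -2301/1559444 (n = -3*(141/(-228) - 108/(-142))/((-17)**2) = -3*(141*(-1/228) - 108*(-1/142))/289 = -3*(-47/76 + 54/71)/289 = -2301/(5396*289) = -3*767/1559444 = -2301/1559444 ≈ -0.0014755)
n - R(g(-3, -3)) = -2301/1559444 - 1*3**2 = -2301/1559444 - 1*9 = -2301/1559444 - 9 = -14037297/1559444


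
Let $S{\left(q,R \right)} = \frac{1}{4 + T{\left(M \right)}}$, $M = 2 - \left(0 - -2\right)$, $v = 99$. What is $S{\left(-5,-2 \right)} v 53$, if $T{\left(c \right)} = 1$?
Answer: $\frac{5247}{5} \approx 1049.4$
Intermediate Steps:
$M = 0$ ($M = 2 - \left(0 + 2\right) = 2 - 2 = 0$)
$S{\left(q,R \right)} = \frac{1}{5}$ ($S{\left(q,R \right)} = \frac{1}{4 + 1} = \frac{1}{5}$)
$S{\left(-5,-2 \right)} v 53 = \frac{1}{5} \cdot 99 \cdot 53 = \frac{99}{5} \cdot 53 = \frac{5247}{5}$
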